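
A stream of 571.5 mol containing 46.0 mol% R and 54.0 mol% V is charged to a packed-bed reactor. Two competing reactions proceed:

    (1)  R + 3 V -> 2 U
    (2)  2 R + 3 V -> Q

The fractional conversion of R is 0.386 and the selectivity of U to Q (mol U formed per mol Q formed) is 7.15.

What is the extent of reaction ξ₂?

ξ₂ = 18.2 mol

Conversion of R: R consumed = 0.386 × 262.9 = 101.5 mol = 1ξ₁ + 2ξ₂.
Selectivity: 2ξ₁ / (1ξ₂) = 7.15 → ξ₁ = 3.575 ξ₂.
Substitute: (1·3.575 + 2) ξ₂ = 101.5 → ξ₂ = 18.2 mol, ξ₁ = 65.07 mol.
Outlet amounts (n = n₀ + Σ ν·ξ):
  R: 262.9 − 1(65.07) − 2(18.2) = 161.4
  V: 308.6 − 3(65.07) − 3(18.2) = 58.79
  U: 0 + 2(65.07) = 130.1
  Q: 0 + 1(18.2) = 18.2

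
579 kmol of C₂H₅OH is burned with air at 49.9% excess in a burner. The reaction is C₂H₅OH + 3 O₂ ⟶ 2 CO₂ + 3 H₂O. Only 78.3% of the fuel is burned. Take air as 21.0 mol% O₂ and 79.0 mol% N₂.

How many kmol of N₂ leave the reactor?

Stoichiometric O₂ = 3 × 579 = 1737 kmol; O₂ fed = 1737 × 1.499 = 2604 kmol.
N₂ fed = 2604 × 79/21 = 9795 kmol.
Fuel reacted = 0.783 × 579 → ξ = 453.4 kmol.
Outlet (n = n₀ + ν ξ):
  C₂H₅OH: 579 − 1(453.4) = 125.6
  O₂: 2604 − 3(453.4) = 1244
  N₂: 9795 (inert)
  CO₂: 0 + 2(453.4) = 906.7
  H₂O: 0 + 3(453.4) = 1360

9800 kmol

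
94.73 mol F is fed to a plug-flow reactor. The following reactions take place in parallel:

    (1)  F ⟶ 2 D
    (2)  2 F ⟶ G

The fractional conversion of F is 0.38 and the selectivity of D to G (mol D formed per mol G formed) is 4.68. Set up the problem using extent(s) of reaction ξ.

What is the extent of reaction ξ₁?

ξ₁ = 19.4 mol

Conversion of F: F consumed = 0.38 × 94.73 = 36 mol = 1ξ₁ + 2ξ₂.
Selectivity: 2ξ₁ / (1ξ₂) = 4.68 → ξ₁ = 2.34 ξ₂.
Substitute: (1·2.34 + 2) ξ₂ = 36 → ξ₂ = 8.294 mol, ξ₁ = 19.41 mol.
Outlet amounts (n = n₀ + Σ ν·ξ):
  F: 94.73 − 1(19.41) − 2(8.294) = 58.73
  D: 0 + 2(19.41) = 38.82
  G: 0 + 1(8.294) = 8.294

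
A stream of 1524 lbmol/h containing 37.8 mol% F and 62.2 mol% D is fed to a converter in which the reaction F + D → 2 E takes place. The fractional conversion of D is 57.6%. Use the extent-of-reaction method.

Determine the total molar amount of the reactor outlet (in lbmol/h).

D reacted = 0.576 × 947.9 = 546 lbmol/h; ν_D = −1, so ξ = 546/1 = 546 lbmol/h.
Outlet amounts (n = n₀ + ν ξ):
  F: 576.1 − 1(546) = 30.07
  D: 947.9 − 1(546) = 401.9
  E: 0 + 2(546) = 1092
Total out = 30.07 + 401.9 + 1092 = 1524 lbmol/h.

1520 lbmol/h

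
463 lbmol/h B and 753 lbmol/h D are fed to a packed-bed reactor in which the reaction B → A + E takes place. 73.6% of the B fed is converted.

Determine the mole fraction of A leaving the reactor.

0.219

B reacted = 0.736 × 463 = 340.8 lbmol/h; ν_B = −1, so ξ = 340.8/1 = 340.8 lbmol/h.
Outlet amounts (n = n₀ + ν ξ):
  B: 463 − 1(340.8) = 122.2
  A: 0 + 1(340.8) = 340.8
  E: 0 + 1(340.8) = 340.8
  D: 753 (inert)
Total out = 1557 lbmol/h; y_A = 340.8 / 1557 = 0.2189.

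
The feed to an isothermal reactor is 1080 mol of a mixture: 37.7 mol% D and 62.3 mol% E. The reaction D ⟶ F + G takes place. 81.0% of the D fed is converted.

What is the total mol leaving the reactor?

1410 mol

D reacted = 0.81 × 407.2 = 329.8 mol; ν_D = −1, so ξ = 329.8/1 = 329.8 mol.
Outlet amounts (n = n₀ + ν ξ):
  D: 407.2 − 1(329.8) = 77.36
  F: 0 + 1(329.8) = 329.8
  G: 0 + 1(329.8) = 329.8
  E: 672.8 (inert)
Total out = 77.36 + 329.8 + 329.8 + 672.8 = 1410 mol.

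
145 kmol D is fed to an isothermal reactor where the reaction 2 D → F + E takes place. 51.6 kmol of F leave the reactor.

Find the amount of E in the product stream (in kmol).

For F: n = n₀ + 1ξ → 51.6 = 0 + 1ξ, giving ξ = 51.6 kmol.
Outlet amounts (n = n₀ + ν ξ):
  D: 145 − 2(51.6) = 41.8
  F: 0 + 1(51.6) = 51.6
  E: 0 + 1(51.6) = 51.6

51.6 kmol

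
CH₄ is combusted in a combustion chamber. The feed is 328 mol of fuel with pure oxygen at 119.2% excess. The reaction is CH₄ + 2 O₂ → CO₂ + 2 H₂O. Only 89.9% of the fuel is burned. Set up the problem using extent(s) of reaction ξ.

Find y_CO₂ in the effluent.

0.167

Stoichiometric O₂ = 2 × 328 = 656 mol; O₂ fed = 656 × 2.192 = 1438 mol.
Fuel reacted = 0.899 × 328 → ξ = 294.9 mol.
Outlet (n = n₀ + ν ξ):
  CH₄: 328 − 1(294.9) = 33.13
  O₂: 1438 − 2(294.9) = 848.2
  CO₂: 0 + 1(294.9) = 294.9
  H₂O: 0 + 2(294.9) = 589.7
Total out = 1766 mol; y_CO₂ = 294.9 / 1766 = 0.167.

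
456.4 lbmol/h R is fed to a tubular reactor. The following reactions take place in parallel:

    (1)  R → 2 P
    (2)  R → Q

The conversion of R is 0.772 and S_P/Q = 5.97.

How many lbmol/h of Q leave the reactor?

Conversion of R: R consumed = 0.772 × 456.4 = 352.3 lbmol/h = 1ξ₁ + 1ξ₂.
Selectivity: 2ξ₁ / (1ξ₂) = 5.97 → ξ₁ = 2.985 ξ₂.
Substitute: (1·2.985 + 1) ξ₂ = 352.3 → ξ₂ = 88.42 lbmol/h, ξ₁ = 263.9 lbmol/h.
Outlet amounts (n = n₀ + Σ ν·ξ):
  R: 456.4 − 1(263.9) − 1(88.42) = 104.1
  P: 0 + 2(263.9) = 527.8
  Q: 0 + 1(88.42) = 88.42

88.4 lbmol/h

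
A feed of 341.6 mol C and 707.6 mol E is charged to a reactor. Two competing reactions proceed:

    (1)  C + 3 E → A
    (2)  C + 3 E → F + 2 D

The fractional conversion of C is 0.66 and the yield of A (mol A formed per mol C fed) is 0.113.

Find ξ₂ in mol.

ξ₂ = 187 mol

Yield of A: 1ξ₁ / 341.6 = 0.113 → ξ₁ = 38.6 mol.
Conversion of C: 1ξ₁ + 1ξ₂ = 0.66 × 341.6 = 225.5 → ξ₂ = 186.9 mol.
Outlet amounts (n = n₀ + Σ ν·ξ):
  C: 341.6 − 1(38.6) − 1(186.9) = 116.1
  E: 707.6 − 3(38.6) − 3(186.9) = 31.23
  A: 0 + 1(38.6) = 38.6
  F: 0 + 1(186.9) = 186.9
  D: 0 + 2(186.9) = 373.7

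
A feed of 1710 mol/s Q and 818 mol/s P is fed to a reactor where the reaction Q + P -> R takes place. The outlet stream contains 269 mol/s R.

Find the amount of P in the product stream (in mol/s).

549 mol/s

For R: n = n₀ + 1ξ → 269 = 0 + 1ξ, giving ξ = 269 mol/s.
Outlet amounts (n = n₀ + ν ξ):
  Q: 1710 − 1(269) = 1441
  P: 818 − 1(269) = 549
  R: 0 + 1(269) = 269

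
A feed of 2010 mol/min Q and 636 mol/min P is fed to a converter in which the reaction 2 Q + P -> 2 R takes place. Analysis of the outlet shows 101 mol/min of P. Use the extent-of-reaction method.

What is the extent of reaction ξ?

For P: n = n₀ − 1ξ → 101 = 636 − 1ξ, giving ξ = 535 mol/min.
Outlet amounts (n = n₀ + ν ξ):
  Q: 2010 − 2(535) = 940
  P: 636 − 1(535) = 101
  R: 0 + 2(535) = 1070

ξ = 535 mol/min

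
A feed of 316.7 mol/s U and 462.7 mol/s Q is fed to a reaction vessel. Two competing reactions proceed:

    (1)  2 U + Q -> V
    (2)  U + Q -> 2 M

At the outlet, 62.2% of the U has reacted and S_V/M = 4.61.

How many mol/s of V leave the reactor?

93.4 mol/s

Conversion of U: U consumed = 0.622 × 316.7 = 197 mol/s = 2ξ₁ + 1ξ₂.
Selectivity: 1ξ₁ / (2ξ₂) = 4.61 → ξ₁ = 9.22 ξ₂.
Substitute: (2·9.22 + 1) ξ₂ = 197 → ξ₂ = 10.13 mol/s, ξ₁ = 93.43 mol/s.
Outlet amounts (n = n₀ + Σ ν·ξ):
  U: 316.7 − 2(93.43) − 1(10.13) = 119.7
  Q: 462.7 − 1(93.43) − 1(10.13) = 359.1
  V: 0 + 1(93.43) = 93.43
  M: 0 + 2(10.13) = 20.27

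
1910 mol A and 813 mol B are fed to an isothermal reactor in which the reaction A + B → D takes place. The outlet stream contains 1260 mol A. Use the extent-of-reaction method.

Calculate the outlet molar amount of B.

163 mol

For A: n = n₀ − 1ξ → 1260 = 1910 − 1ξ, giving ξ = 650 mol.
Outlet amounts (n = n₀ + ν ξ):
  A: 1910 − 1(650) = 1260
  B: 813 − 1(650) = 163
  D: 0 + 1(650) = 650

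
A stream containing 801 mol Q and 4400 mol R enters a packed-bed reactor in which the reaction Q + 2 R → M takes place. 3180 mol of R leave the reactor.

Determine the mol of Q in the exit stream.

For R: n = n₀ − 2ξ → 3180 = 4400 − 2ξ, giving ξ = 610 mol.
Outlet amounts (n = n₀ + ν ξ):
  Q: 801 − 1(610) = 191
  R: 4400 − 2(610) = 3180
  M: 0 + 1(610) = 610

191 mol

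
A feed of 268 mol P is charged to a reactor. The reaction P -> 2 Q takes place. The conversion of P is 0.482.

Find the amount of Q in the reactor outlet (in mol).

P reacted = 0.482 × 268 = 129.2 mol; ν_P = −1, so ξ = 129.2/1 = 129.2 mol.
Outlet amounts (n = n₀ + ν ξ):
  P: 268 − 1(129.2) = 138.8
  Q: 0 + 2(129.2) = 258.4

258 mol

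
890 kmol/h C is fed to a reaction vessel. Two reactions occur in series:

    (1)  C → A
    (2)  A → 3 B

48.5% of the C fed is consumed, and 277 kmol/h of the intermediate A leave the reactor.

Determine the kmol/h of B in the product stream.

Conversion of C: C consumed = 1ξ₁ = 0.485 × 890 → ξ₁ = 431.6 kmol/h.
A balance: n_A = 0 + 1ξ₁ − 1ξ₂ = 277 → ξ₂ = (1·431.6 − 277)/1 = 154.6 kmol/h.
Outlet amounts (n = n₀ + Σ ν·ξ):
  C: 890 − 1(431.6) = 458.4
  A: 0 + 1(431.6) − 1(154.6) = 277
  B: 0 + 3(154.6) = 463.9

464 kmol/h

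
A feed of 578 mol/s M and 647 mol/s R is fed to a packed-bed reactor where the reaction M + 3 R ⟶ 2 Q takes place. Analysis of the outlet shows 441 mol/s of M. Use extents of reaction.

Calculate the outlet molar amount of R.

236 mol/s

For M: n = n₀ − 1ξ → 441 = 578 − 1ξ, giving ξ = 137 mol/s.
Outlet amounts (n = n₀ + ν ξ):
  M: 578 − 1(137) = 441
  R: 647 − 3(137) = 236
  Q: 0 + 2(137) = 274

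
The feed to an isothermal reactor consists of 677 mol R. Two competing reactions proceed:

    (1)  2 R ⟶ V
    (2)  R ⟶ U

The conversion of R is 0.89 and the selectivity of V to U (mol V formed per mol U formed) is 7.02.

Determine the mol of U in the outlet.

Conversion of R: R consumed = 0.89 × 677 = 602.5 mol = 2ξ₁ + 1ξ₂.
Selectivity: 1ξ₁ / (1ξ₂) = 7.02 → ξ₁ = 7.02 ξ₂.
Substitute: (2·7.02 + 1) ξ₂ = 602.5 → ξ₂ = 40.06 mol, ξ₁ = 281.2 mol.
Outlet amounts (n = n₀ + Σ ν·ξ):
  R: 677 − 2(281.2) − 1(40.06) = 74.47
  V: 0 + 1(281.2) = 281.2
  U: 0 + 1(40.06) = 40.06

40.1 mol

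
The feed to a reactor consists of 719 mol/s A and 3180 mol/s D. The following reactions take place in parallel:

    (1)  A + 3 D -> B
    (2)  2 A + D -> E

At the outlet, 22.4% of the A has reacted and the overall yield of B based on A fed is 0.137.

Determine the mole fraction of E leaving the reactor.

Yield of B: 1ξ₁ / 719 = 0.137 → ξ₁ = 98.5 mol/s.
Conversion of A: 1ξ₁ + 2ξ₂ = 0.224 × 719 = 161.1 → ξ₂ = 31.28 mol/s.
Outlet amounts (n = n₀ + Σ ν·ξ):
  A: 719 − 1(98.5) − 2(31.28) = 557.9
  D: 3180 − 3(98.5) − 1(31.28) = 2853
  B: 0 + 1(98.5) = 98.5
  E: 0 + 1(31.28) = 31.28
Total out = 3541 mol/s; y_E = 31.28 / 3541 = 0.008833.

0.00883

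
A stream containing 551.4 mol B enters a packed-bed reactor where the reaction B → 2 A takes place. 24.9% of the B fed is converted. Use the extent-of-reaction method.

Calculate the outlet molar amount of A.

B reacted = 0.249 × 551.4 = 137.3 mol; ν_B = −1, so ξ = 137.3/1 = 137.3 mol.
Outlet amounts (n = n₀ + ν ξ):
  B: 551.4 − 1(137.3) = 414.1
  A: 0 + 2(137.3) = 274.6

275 mol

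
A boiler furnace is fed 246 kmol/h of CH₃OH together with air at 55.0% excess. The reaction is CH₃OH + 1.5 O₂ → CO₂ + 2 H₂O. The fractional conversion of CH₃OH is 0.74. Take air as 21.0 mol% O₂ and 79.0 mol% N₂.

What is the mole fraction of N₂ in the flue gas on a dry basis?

Stoichiometric O₂ = 1.5 × 246 = 369 kmol/h; O₂ fed = 369 × 1.550 = 572 kmol/h.
N₂ fed = 572 × 79/21 = 2152 kmol/h.
Fuel reacted = 0.74 × 246 → ξ = 182 kmol/h.
Outlet (n = n₀ + ν ξ):
  CH₃OH: 246 − 1(182) = 63.96
  O₂: 572 − 1.5(182) = 298.9
  N₂: 2152 (inert)
  CO₂: 0 + 1(182) = 182
  H₂O: 0 + 2(182) = 364.1
Dry total = 2697 kmol/h; y_N₂ (dry) = 2152 / 2697 = 0.7979.

0.798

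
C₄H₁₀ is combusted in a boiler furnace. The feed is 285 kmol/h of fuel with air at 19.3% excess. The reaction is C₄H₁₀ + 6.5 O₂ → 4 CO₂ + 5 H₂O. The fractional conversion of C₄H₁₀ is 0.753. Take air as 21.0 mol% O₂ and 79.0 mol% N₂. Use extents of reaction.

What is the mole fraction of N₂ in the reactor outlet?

Stoichiometric O₂ = 6.5 × 285 = 1852 kmol/h; O₂ fed = 1852 × 1.193 = 2210 kmol/h.
N₂ fed = 2210 × 79/21 = 8314 kmol/h.
Fuel reacted = 0.753 × 285 → ξ = 214.6 kmol/h.
Outlet (n = n₀ + ν ξ):
  C₄H₁₀: 285 − 1(214.6) = 70.4
  O₂: 2210 − 6.5(214.6) = 815.1
  N₂: 8314 (inert)
  CO₂: 0 + 4(214.6) = 858.4
  H₂O: 0 + 5(214.6) = 1073
Total out = 11130 kmol/h; y_N₂ = 8314 / 11130 = 0.7469.

0.747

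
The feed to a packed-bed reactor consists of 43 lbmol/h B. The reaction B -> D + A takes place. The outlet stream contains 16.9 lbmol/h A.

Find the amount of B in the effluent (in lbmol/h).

26.1 lbmol/h

For A: n = n₀ + 1ξ → 16.9 = 0 + 1ξ, giving ξ = 16.9 lbmol/h.
Outlet amounts (n = n₀ + ν ξ):
  B: 43 − 1(16.9) = 26.1
  D: 0 + 1(16.9) = 16.9
  A: 0 + 1(16.9) = 16.9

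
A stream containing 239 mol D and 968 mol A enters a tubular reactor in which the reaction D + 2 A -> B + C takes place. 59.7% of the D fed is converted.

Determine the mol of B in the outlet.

D reacted = 0.597 × 239 = 142.7 mol; ν_D = −1, so ξ = 142.7/1 = 142.7 mol.
Outlet amounts (n = n₀ + ν ξ):
  D: 239 − 1(142.7) = 96.32
  A: 968 − 2(142.7) = 682.6
  B: 0 + 1(142.7) = 142.7
  C: 0 + 1(142.7) = 142.7

143 mol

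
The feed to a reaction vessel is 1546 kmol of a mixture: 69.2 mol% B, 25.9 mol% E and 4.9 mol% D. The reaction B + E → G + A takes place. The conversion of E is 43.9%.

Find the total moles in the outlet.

1550 kmol

E reacted = 0.439 × 400.4 = 175.8 kmol; ν_E = −1, so ξ = 175.8/1 = 175.8 kmol.
Outlet amounts (n = n₀ + ν ξ):
  B: 1070 − 1(175.8) = 894.1
  E: 400.4 − 1(175.8) = 224.6
  G: 0 + 1(175.8) = 175.8
  A: 0 + 1(175.8) = 175.8
  D: 75.75 (inert)
Total out = 894.1 + 224.6 + 175.8 + 175.8 + 75.75 = 1546 kmol.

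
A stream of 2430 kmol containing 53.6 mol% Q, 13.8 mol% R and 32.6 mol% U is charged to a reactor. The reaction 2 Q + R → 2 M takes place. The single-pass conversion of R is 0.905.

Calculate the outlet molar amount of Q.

696 kmol

R reacted = 0.905 × 335.3 = 303.5 kmol; ν_R = −1, so ξ = 303.5/1 = 303.5 kmol.
Outlet amounts (n = n₀ + ν ξ):
  Q: 1302 − 2(303.5) = 695.5
  R: 335.3 − 1(303.5) = 31.86
  M: 0 + 2(303.5) = 607
  U: 792.2 (inert)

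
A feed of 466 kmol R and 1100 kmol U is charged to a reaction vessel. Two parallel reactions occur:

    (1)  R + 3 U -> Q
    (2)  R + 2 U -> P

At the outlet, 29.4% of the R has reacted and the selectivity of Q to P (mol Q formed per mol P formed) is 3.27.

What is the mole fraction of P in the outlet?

0.027

Conversion of R: R consumed = 0.294 × 466 = 137 kmol = 1ξ₁ + 1ξ₂.
Selectivity: 1ξ₁ / (1ξ₂) = 3.27 → ξ₁ = 3.27 ξ₂.
Substitute: (1·3.27 + 1) ξ₂ = 137 → ξ₂ = 32.09 kmol, ξ₁ = 104.9 kmol.
Outlet amounts (n = n₀ + Σ ν·ξ):
  R: 466 − 1(104.9) − 1(32.09) = 329
  U: 1100 − 3(104.9) − 2(32.09) = 721.1
  Q: 0 + 1(104.9) = 104.9
  P: 0 + 1(32.09) = 32.09
Total out = 1187 kmol; y_P = 32.09 / 1187 = 0.02703.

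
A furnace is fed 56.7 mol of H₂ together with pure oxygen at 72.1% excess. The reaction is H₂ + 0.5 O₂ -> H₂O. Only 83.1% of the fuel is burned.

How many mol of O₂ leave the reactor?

25.2 mol

Stoichiometric O₂ = 0.5 × 56.7 = 28.35 mol; O₂ fed = 28.35 × 1.721 = 48.79 mol.
Fuel reacted = 0.831 × 56.7 → ξ = 47.12 mol.
Outlet (n = n₀ + ν ξ):
  H₂: 56.7 − 1(47.12) = 9.582
  O₂: 48.79 − 0.5(47.12) = 25.23
  H₂O: 0 + 1(47.12) = 47.12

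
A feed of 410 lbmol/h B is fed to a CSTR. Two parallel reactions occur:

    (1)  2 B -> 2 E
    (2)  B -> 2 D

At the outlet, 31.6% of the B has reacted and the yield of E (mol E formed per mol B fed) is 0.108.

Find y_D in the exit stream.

0.344

Yield of E: 2ξ₁ / 410 = 0.108 → ξ₁ = 22.14 lbmol/h.
Conversion of B: 2ξ₁ + 1ξ₂ = 0.316 × 410 = 129.6 → ξ₂ = 85.28 lbmol/h.
Outlet amounts (n = n₀ + Σ ν·ξ):
  B: 410 − 2(22.14) − 1(85.28) = 280.4
  E: 0 + 2(22.14) = 44.28
  D: 0 + 2(85.28) = 170.6
Total out = 495.3 lbmol/h; y_D = 170.6 / 495.3 = 0.3444.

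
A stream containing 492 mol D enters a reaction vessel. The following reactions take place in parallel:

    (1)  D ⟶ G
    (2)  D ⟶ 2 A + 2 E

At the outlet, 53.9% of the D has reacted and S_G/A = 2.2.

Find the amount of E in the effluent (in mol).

Conversion of D: D consumed = 0.539 × 492 = 265.2 mol = 1ξ₁ + 1ξ₂.
Selectivity: 1ξ₁ / (2ξ₂) = 2.2 → ξ₁ = 4.4 ξ₂.
Substitute: (1·4.4 + 1) ξ₂ = 265.2 → ξ₂ = 49.11 mol, ξ₁ = 216.1 mol.
Outlet amounts (n = n₀ + Σ ν·ξ):
  D: 492 − 1(216.1) − 1(49.11) = 226.8
  G: 0 + 1(216.1) = 216.1
  A: 0 + 2(49.11) = 98.22
  E: 0 + 2(49.11) = 98.22

98.2 mol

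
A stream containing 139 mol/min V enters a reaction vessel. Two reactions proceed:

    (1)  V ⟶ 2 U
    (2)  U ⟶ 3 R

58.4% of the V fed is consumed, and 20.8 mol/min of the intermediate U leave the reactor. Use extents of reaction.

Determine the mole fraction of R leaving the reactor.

0.844

Conversion of V: V consumed = 1ξ₁ = 0.584 × 139 → ξ₁ = 81.18 mol/min.
U balance: n_U = 0 + 2ξ₁ − 1ξ₂ = 20.8 → ξ₂ = (2·81.18 − 20.8)/1 = 141.6 mol/min.
Outlet amounts (n = n₀ + Σ ν·ξ):
  V: 139 − 1(81.18) = 57.82
  U: 0 + 2(81.18) − 1(141.6) = 20.8
  R: 0 + 3(141.6) = 424.7
Total out = 503.3 mol/min; y_R = 424.7 / 503.3 = 0.8438.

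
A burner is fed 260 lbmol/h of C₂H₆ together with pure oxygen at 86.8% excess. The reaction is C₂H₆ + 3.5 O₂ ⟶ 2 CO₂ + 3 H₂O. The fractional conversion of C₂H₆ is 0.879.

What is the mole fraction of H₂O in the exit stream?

0.331

Stoichiometric O₂ = 3.5 × 260 = 910 lbmol/h; O₂ fed = 910 × 1.868 = 1700 lbmol/h.
Fuel reacted = 0.879 × 260 → ξ = 228.5 lbmol/h.
Outlet (n = n₀ + ν ξ):
  C₂H₆: 260 − 1(228.5) = 31.46
  O₂: 1700 − 3.5(228.5) = 900
  CO₂: 0 + 2(228.5) = 457.1
  H₂O: 0 + 3(228.5) = 685.6
Total out = 2074 lbmol/h; y_H₂O = 685.6 / 2074 = 0.3306.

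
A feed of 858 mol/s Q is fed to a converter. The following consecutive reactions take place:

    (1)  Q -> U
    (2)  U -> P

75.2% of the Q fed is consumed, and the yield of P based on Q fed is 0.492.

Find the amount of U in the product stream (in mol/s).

223 mol/s

Conversion of Q: Q consumed = 1ξ₁ = 0.752 × 858 → ξ₁ = 645.2 mol/s.
Yield of P: 1ξ₂ / 858 = 0.492 → ξ₂ = 422.1 mol/s.
Outlet amounts (n = n₀ + Σ ν·ξ):
  Q: 858 − 1(645.2) = 212.8
  U: 0 + 1(645.2) − 1(422.1) = 223.1
  P: 0 + 1(422.1) = 422.1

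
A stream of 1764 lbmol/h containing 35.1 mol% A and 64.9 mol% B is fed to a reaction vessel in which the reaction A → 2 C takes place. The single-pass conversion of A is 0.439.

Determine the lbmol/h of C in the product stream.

A reacted = 0.439 × 619.2 = 271.8 lbmol/h; ν_A = −1, so ξ = 271.8/1 = 271.8 lbmol/h.
Outlet amounts (n = n₀ + ν ξ):
  A: 619.2 − 1(271.8) = 347.4
  C: 0 + 2(271.8) = 543.6
  B: 1145 (inert)

544 lbmol/h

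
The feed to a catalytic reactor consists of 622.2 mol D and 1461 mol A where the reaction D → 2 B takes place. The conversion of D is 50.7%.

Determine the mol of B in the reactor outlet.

D reacted = 0.507 × 622.2 = 315.5 mol; ν_D = −1, so ξ = 315.5/1 = 315.5 mol.
Outlet amounts (n = n₀ + ν ξ):
  D: 622.2 − 1(315.5) = 306.7
  B: 0 + 2(315.5) = 630.9
  A: 1461 (inert)

631 mol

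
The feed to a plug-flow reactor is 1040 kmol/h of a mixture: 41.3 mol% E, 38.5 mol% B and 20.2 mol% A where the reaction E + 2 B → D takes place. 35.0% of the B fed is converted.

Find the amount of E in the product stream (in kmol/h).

B reacted = 0.35 × 400.4 = 140.1 kmol/h; ν_B = −2, so ξ = 140.1/2 = 70.07 kmol/h.
Outlet amounts (n = n₀ + ν ξ):
  E: 429.5 − 1(70.07) = 359.4
  B: 400.4 − 2(70.07) = 260.3
  D: 0 + 1(70.07) = 70.07
  A: 210.1 (inert)

359 kmol/h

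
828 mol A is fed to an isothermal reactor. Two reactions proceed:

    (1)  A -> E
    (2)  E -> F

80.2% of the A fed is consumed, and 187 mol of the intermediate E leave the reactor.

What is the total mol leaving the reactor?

Conversion of A: A consumed = 1ξ₁ = 0.802 × 828 → ξ₁ = 664.1 mol.
E balance: n_E = 0 + 1ξ₁ − 1ξ₂ = 187 → ξ₂ = (1·664.1 − 187)/1 = 477.1 mol.
Outlet amounts (n = n₀ + Σ ν·ξ):
  A: 828 − 1(664.1) = 163.9
  E: 0 + 1(664.1) − 1(477.1) = 187
  F: 0 + 1(477.1) = 477.1
Total out = 163.9 + 187 + 477.1 = 828 mol.

828 mol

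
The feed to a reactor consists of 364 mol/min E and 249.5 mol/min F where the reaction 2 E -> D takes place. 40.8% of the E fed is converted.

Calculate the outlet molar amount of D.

E reacted = 0.408 × 364 = 148.5 mol/min; ν_E = −2, so ξ = 148.5/2 = 74.26 mol/min.
Outlet amounts (n = n₀ + ν ξ):
  E: 364 − 2(74.26) = 215.5
  D: 0 + 1(74.26) = 74.26
  F: 249.5 (inert)

74.3 mol/min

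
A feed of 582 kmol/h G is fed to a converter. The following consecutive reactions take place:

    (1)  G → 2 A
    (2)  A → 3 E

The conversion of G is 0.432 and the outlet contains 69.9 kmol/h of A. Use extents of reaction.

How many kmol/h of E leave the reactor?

1300 kmol/h

Conversion of G: G consumed = 1ξ₁ = 0.432 × 582 → ξ₁ = 251.4 kmol/h.
A balance: n_A = 0 + 2ξ₁ − 1ξ₂ = 69.9 → ξ₂ = (2·251.4 − 69.9)/1 = 432.9 kmol/h.
Outlet amounts (n = n₀ + Σ ν·ξ):
  G: 582 − 1(251.4) = 330.6
  A: 0 + 2(251.4) − 1(432.9) = 69.9
  E: 0 + 3(432.9) = 1299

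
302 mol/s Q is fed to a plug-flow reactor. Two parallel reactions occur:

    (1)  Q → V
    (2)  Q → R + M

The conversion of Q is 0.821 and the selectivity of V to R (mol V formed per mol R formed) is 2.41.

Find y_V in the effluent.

Conversion of Q: Q consumed = 0.821 × 302 = 247.9 mol/s = 1ξ₁ + 1ξ₂.
Selectivity: 1ξ₁ / (1ξ₂) = 2.41 → ξ₁ = 2.41 ξ₂.
Substitute: (1·2.41 + 1) ξ₂ = 247.9 → ξ₂ = 72.71 mol/s, ξ₁ = 175.2 mol/s.
Outlet amounts (n = n₀ + Σ ν·ξ):
  Q: 302 − 1(175.2) − 1(72.71) = 54.06
  V: 0 + 1(175.2) = 175.2
  R: 0 + 1(72.71) = 72.71
  M: 0 + 1(72.71) = 72.71
Total out = 374.7 mol/s; y_V = 175.2 / 374.7 = 0.4676.

0.468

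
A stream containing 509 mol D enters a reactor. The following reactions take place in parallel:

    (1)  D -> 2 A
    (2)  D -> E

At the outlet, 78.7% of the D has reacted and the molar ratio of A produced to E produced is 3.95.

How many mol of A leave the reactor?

532 mol

Conversion of D: D consumed = 0.787 × 509 = 400.6 mol = 1ξ₁ + 1ξ₂.
Selectivity: 2ξ₁ / (1ξ₂) = 3.95 → ξ₁ = 1.975 ξ₂.
Substitute: (1·1.975 + 1) ξ₂ = 400.6 → ξ₂ = 134.6 mol, ξ₁ = 265.9 mol.
Outlet amounts (n = n₀ + Σ ν·ξ):
  D: 509 − 1(265.9) − 1(134.6) = 108.4
  A: 0 + 2(265.9) = 531.9
  E: 0 + 1(134.6) = 134.6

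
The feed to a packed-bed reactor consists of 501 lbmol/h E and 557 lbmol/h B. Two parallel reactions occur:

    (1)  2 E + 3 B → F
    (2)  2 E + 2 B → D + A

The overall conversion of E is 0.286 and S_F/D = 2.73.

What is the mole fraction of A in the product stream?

0.0237

Conversion of E: E consumed = 0.286 × 501 = 143.3 lbmol/h = 2ξ₁ + 2ξ₂.
Selectivity: 1ξ₁ / (1ξ₂) = 2.73 → ξ₁ = 2.73 ξ₂.
Substitute: (2·2.73 + 2) ξ₂ = 143.3 → ξ₂ = 19.21 lbmol/h, ξ₁ = 52.44 lbmol/h.
Outlet amounts (n = n₀ + Σ ν·ξ):
  E: 501 − 2(52.44) − 2(19.21) = 357.7
  B: 557 − 3(52.44) − 2(19.21) = 361.3
  F: 0 + 1(52.44) = 52.44
  D: 0 + 1(19.21) = 19.21
  A: 0 + 1(19.21) = 19.21
Total out = 809.8 lbmol/h; y_A = 19.21 / 809.8 = 0.02372.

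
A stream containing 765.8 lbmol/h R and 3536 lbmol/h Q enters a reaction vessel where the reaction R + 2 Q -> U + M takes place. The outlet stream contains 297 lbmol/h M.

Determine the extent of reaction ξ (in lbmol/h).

For M: n = n₀ + 1ξ → 297 = 0 + 1ξ, giving ξ = 297 lbmol/h.
Outlet amounts (n = n₀ + ν ξ):
  R: 765.8 − 1(297) = 468.8
  Q: 3536 − 2(297) = 2942
  U: 0 + 1(297) = 297
  M: 0 + 1(297) = 297

ξ = 297 lbmol/h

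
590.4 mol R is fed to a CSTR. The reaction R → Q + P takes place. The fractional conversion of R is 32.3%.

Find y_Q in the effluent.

R reacted = 0.323 × 590.4 = 190.7 mol; ν_R = −1, so ξ = 190.7/1 = 190.7 mol.
Outlet amounts (n = n₀ + ν ξ):
  R: 590.4 − 1(190.7) = 399.7
  Q: 0 + 1(190.7) = 190.7
  P: 0 + 1(190.7) = 190.7
Total out = 781.1 mol; y_Q = 190.7 / 781.1 = 0.2441.

0.244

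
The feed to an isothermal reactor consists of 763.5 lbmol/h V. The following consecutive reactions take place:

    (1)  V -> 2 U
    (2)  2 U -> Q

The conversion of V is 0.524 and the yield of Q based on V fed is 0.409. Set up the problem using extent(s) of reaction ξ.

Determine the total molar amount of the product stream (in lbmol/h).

851 lbmol/h

Conversion of V: V consumed = 1ξ₁ = 0.524 × 763.5 → ξ₁ = 400.1 lbmol/h.
Yield of Q: 1ξ₂ / 763.5 = 0.409 → ξ₂ = 312.3 lbmol/h.
Outlet amounts (n = n₀ + Σ ν·ξ):
  V: 763.5 − 1(400.1) = 363.4
  U: 0 + 2(400.1) − 2(312.3) = 175.6
  Q: 0 + 1(312.3) = 312.3
Total out = 363.4 + 175.6 + 312.3 = 851.3 lbmol/h.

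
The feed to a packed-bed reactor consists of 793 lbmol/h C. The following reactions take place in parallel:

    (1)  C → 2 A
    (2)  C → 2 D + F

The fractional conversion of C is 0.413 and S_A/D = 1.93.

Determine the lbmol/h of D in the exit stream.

Conversion of C: C consumed = 0.413 × 793 = 327.5 lbmol/h = 1ξ₁ + 1ξ₂.
Selectivity: 2ξ₁ / (2ξ₂) = 1.93 → ξ₁ = 1.93 ξ₂.
Substitute: (1·1.93 + 1) ξ₂ = 327.5 → ξ₂ = 111.8 lbmol/h, ξ₁ = 215.7 lbmol/h.
Outlet amounts (n = n₀ + Σ ν·ξ):
  C: 793 − 1(215.7) − 1(111.8) = 465.5
  A: 0 + 2(215.7) = 431.5
  D: 0 + 2(111.8) = 223.6
  F: 0 + 1(111.8) = 111.8

224 lbmol/h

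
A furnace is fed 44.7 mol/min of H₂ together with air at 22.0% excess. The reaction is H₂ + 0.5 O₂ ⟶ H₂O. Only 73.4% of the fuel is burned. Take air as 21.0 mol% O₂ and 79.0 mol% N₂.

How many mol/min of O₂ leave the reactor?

Stoichiometric O₂ = 0.5 × 44.7 = 22.35 mol/min; O₂ fed = 22.35 × 1.220 = 27.27 mol/min.
N₂ fed = 27.27 × 79/21 = 102.6 mol/min.
Fuel reacted = 0.734 × 44.7 → ξ = 32.81 mol/min.
Outlet (n = n₀ + ν ξ):
  H₂: 44.7 − 1(32.81) = 11.89
  O₂: 27.27 − 0.5(32.81) = 10.86
  N₂: 102.6 (inert)
  H₂O: 0 + 1(32.81) = 32.81

10.9 mol/min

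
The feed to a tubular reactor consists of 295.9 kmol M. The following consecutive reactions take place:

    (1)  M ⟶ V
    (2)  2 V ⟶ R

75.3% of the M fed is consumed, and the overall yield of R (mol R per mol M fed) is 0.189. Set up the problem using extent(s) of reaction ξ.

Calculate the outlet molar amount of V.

Conversion of M: M consumed = 1ξ₁ = 0.753 × 295.9 → ξ₁ = 222.8 kmol.
Yield of R: 1ξ₂ / 295.9 = 0.189 → ξ₂ = 55.93 kmol.
Outlet amounts (n = n₀ + Σ ν·ξ):
  M: 295.9 − 1(222.8) = 73.09
  V: 0 + 1(222.8) − 2(55.93) = 111
  R: 0 + 1(55.93) = 55.93

111 kmol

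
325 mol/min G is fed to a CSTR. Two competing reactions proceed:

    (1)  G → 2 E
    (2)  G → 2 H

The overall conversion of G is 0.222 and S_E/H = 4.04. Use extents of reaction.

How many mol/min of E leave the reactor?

116 mol/min

Conversion of G: G consumed = 0.222 × 325 = 72.15 mol/min = 1ξ₁ + 1ξ₂.
Selectivity: 2ξ₁ / (2ξ₂) = 4.04 → ξ₁ = 4.04 ξ₂.
Substitute: (1·4.04 + 1) ξ₂ = 72.15 → ξ₂ = 14.32 mol/min, ξ₁ = 57.83 mol/min.
Outlet amounts (n = n₀ + Σ ν·ξ):
  G: 325 − 1(57.83) − 1(14.32) = 252.8
  E: 0 + 2(57.83) = 115.7
  H: 0 + 2(14.32) = 28.63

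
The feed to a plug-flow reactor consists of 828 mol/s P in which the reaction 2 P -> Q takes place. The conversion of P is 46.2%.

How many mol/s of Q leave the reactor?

191 mol/s

P reacted = 0.462 × 828 = 382.5 mol/s; ν_P = −2, so ξ = 382.5/2 = 191.3 mol/s.
Outlet amounts (n = n₀ + ν ξ):
  P: 828 − 2(191.3) = 445.5
  Q: 0 + 1(191.3) = 191.3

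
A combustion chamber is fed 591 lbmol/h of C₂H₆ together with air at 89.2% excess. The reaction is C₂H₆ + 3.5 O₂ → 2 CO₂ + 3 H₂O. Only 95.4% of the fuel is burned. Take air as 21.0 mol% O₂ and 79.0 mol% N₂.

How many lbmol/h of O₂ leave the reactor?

Stoichiometric O₂ = 3.5 × 591 = 2068 lbmol/h; O₂ fed = 2068 × 1.892 = 3914 lbmol/h.
N₂ fed = 3914 × 79/21 = 14720 lbmol/h.
Fuel reacted = 0.954 × 591 → ξ = 563.8 lbmol/h.
Outlet (n = n₀ + ν ξ):
  C₂H₆: 591 − 1(563.8) = 27.19
  O₂: 3914 − 3.5(563.8) = 1940
  N₂: 14720 (inert)
  CO₂: 0 + 2(563.8) = 1128
  H₂O: 0 + 3(563.8) = 1691

1940 lbmol/h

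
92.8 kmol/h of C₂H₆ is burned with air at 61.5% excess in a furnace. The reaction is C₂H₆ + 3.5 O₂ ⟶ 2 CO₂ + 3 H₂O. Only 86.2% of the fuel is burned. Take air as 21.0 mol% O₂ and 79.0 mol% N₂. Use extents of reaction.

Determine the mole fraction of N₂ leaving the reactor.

Stoichiometric O₂ = 3.5 × 92.8 = 324.8 kmol/h; O₂ fed = 324.8 × 1.615 = 524.6 kmol/h.
N₂ fed = 524.6 × 79/21 = 1973 kmol/h.
Fuel reacted = 0.862 × 92.8 → ξ = 79.99 kmol/h.
Outlet (n = n₀ + ν ξ):
  C₂H₆: 92.8 − 1(79.99) = 12.81
  O₂: 524.6 − 3.5(79.99) = 244.6
  N₂: 1973 (inert)
  CO₂: 0 + 2(79.99) = 160
  H₂O: 0 + 3(79.99) = 240
Total out = 2631 kmol/h; y_N₂ = 1973 / 2631 = 0.7501.

0.75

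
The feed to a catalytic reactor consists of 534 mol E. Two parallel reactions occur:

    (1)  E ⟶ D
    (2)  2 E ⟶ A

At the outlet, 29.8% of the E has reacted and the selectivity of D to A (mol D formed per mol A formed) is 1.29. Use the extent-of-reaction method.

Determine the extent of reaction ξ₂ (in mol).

Conversion of E: E consumed = 0.298 × 534 = 159.1 mol = 1ξ₁ + 2ξ₂.
Selectivity: 1ξ₁ / (1ξ₂) = 1.29 → ξ₁ = 1.29 ξ₂.
Substitute: (1·1.29 + 2) ξ₂ = 159.1 → ξ₂ = 48.37 mol, ξ₁ = 62.4 mol.
Outlet amounts (n = n₀ + Σ ν·ξ):
  E: 534 − 1(62.4) − 2(48.37) = 374.9
  D: 0 + 1(62.4) = 62.4
  A: 0 + 1(48.37) = 48.37

ξ₂ = 48.4 mol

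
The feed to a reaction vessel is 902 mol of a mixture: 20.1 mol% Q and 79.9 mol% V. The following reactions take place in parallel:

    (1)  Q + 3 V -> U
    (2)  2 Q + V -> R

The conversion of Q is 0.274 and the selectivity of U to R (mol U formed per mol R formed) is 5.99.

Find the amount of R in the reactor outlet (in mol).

6.22 mol

Conversion of Q: Q consumed = 0.274 × 181.3 = 49.68 mol = 1ξ₁ + 2ξ₂.
Selectivity: 1ξ₁ / (1ξ₂) = 5.99 → ξ₁ = 5.99 ξ₂.
Substitute: (1·5.99 + 2) ξ₂ = 49.68 → ξ₂ = 6.217 mol, ξ₁ = 37.24 mol.
Outlet amounts (n = n₀ + Σ ν·ξ):
  Q: 181.3 − 1(37.24) − 2(6.217) = 131.6
  V: 720.7 − 3(37.24) − 1(6.217) = 602.8
  U: 0 + 1(37.24) = 37.24
  R: 0 + 1(6.217) = 6.217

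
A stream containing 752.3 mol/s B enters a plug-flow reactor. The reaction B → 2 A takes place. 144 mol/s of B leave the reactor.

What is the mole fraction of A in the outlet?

0.894

For B: n = n₀ − 1ξ → 144 = 752.3 − 1ξ, giving ξ = 608.3 mol/s.
Outlet amounts (n = n₀ + ν ξ):
  B: 752.3 − 1(608.3) = 144
  A: 0 + 2(608.3) = 1217
Total out = 1361 mol/s; y_A = 1217 / 1361 = 0.8942.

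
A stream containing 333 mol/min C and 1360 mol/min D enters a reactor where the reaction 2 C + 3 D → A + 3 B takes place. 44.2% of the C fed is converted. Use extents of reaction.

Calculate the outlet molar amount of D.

1140 mol/min

C reacted = 0.442 × 333 = 147.2 mol/min; ν_C = −2, so ξ = 147.2/2 = 73.59 mol/min.
Outlet amounts (n = n₀ + ν ξ):
  C: 333 − 2(73.59) = 185.8
  D: 1360 − 3(73.59) = 1139
  A: 0 + 1(73.59) = 73.59
  B: 0 + 3(73.59) = 220.8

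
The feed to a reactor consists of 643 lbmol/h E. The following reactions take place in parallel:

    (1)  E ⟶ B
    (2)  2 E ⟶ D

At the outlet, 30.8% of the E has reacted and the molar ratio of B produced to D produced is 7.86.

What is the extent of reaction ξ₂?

ξ₂ = 20.1 lbmol/h

Conversion of E: E consumed = 0.308 × 643 = 198 lbmol/h = 1ξ₁ + 2ξ₂.
Selectivity: 1ξ₁ / (1ξ₂) = 7.86 → ξ₁ = 7.86 ξ₂.
Substitute: (1·7.86 + 2) ξ₂ = 198 → ξ₂ = 20.09 lbmol/h, ξ₁ = 157.9 lbmol/h.
Outlet amounts (n = n₀ + Σ ν·ξ):
  E: 643 − 1(157.9) − 2(20.09) = 445
  B: 0 + 1(157.9) = 157.9
  D: 0 + 1(20.09) = 20.09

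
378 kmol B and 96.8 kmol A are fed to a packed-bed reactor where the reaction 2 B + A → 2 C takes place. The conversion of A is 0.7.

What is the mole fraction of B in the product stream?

A reacted = 0.7 × 96.8 = 67.76 kmol; ν_A = −1, so ξ = 67.76/1 = 67.76 kmol.
Outlet amounts (n = n₀ + ν ξ):
  B: 378 − 2(67.76) = 242.5
  A: 96.8 − 1(67.76) = 29.04
  C: 0 + 2(67.76) = 135.5
Total out = 407 kmol; y_B = 242.5 / 407 = 0.5957.

0.596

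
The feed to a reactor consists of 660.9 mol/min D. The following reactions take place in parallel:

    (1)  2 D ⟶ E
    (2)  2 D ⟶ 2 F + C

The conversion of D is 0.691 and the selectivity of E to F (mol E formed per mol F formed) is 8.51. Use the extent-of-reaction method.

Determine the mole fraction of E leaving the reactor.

0.471

Conversion of D: D consumed = 0.691 × 660.9 = 456.7 mol/min = 2ξ₁ + 2ξ₂.
Selectivity: 1ξ₁ / (2ξ₂) = 8.51 → ξ₁ = 17.02 ξ₂.
Substitute: (2·17.02 + 2) ξ₂ = 456.7 → ξ₂ = 12.67 mol/min, ξ₁ = 215.7 mol/min.
Outlet amounts (n = n₀ + Σ ν·ξ):
  D: 660.9 − 2(215.7) − 2(12.67) = 204.2
  E: 0 + 1(215.7) = 215.7
  F: 0 + 2(12.67) = 25.34
  C: 0 + 1(12.67) = 12.67
Total out = 457.9 mol/min; y_E = 215.7 / 457.9 = 0.471.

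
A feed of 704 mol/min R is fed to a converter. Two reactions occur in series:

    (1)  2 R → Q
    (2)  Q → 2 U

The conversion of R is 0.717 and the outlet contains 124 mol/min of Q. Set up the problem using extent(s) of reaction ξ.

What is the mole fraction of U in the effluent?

0.443

Conversion of R: R consumed = 2ξ₁ = 0.717 × 704 → ξ₁ = 252.4 mol/min.
Q balance: n_Q = 0 + 1ξ₁ − 1ξ₂ = 124 → ξ₂ = (1·252.4 − 124)/1 = 128.4 mol/min.
Outlet amounts (n = n₀ + Σ ν·ξ):
  R: 704 − 2(252.4) = 199.2
  Q: 0 + 1(252.4) − 1(128.4) = 124
  U: 0 + 2(128.4) = 256.8
Total out = 580 mol/min; y_U = 256.8 / 580 = 0.4427.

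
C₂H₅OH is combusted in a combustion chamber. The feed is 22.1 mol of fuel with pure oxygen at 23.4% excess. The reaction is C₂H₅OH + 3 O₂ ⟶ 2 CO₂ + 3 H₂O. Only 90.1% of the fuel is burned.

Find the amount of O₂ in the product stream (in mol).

Stoichiometric O₂ = 3 × 22.1 = 66.3 mol; O₂ fed = 66.3 × 1.234 = 81.81 mol.
Fuel reacted = 0.901 × 22.1 → ξ = 19.91 mol.
Outlet (n = n₀ + ν ξ):
  C₂H₅OH: 22.1 − 1(19.91) = 2.188
  O₂: 81.81 − 3(19.91) = 22.08
  CO₂: 0 + 2(19.91) = 39.82
  H₂O: 0 + 3(19.91) = 59.74

22.1 mol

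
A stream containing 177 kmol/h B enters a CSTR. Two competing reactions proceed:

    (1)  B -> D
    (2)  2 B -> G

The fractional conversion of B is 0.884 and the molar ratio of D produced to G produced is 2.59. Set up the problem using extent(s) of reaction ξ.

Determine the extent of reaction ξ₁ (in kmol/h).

Conversion of B: B consumed = 0.884 × 177 = 156.5 kmol/h = 1ξ₁ + 2ξ₂.
Selectivity: 1ξ₁ / (1ξ₂) = 2.59 → ξ₁ = 2.59 ξ₂.
Substitute: (1·2.59 + 2) ξ₂ = 156.5 → ξ₂ = 34.09 kmol/h, ξ₁ = 88.29 kmol/h.
Outlet amounts (n = n₀ + Σ ν·ξ):
  B: 177 − 1(88.29) − 2(34.09) = 20.53
  D: 0 + 1(88.29) = 88.29
  G: 0 + 1(34.09) = 34.09

ξ₁ = 88.3 kmol/h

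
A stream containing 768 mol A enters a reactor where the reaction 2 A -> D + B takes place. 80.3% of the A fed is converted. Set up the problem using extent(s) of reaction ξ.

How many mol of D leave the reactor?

A reacted = 0.803 × 768 = 616.7 mol; ν_A = −2, so ξ = 616.7/2 = 308.4 mol.
Outlet amounts (n = n₀ + ν ξ):
  A: 768 − 2(308.4) = 151.3
  D: 0 + 1(308.4) = 308.4
  B: 0 + 1(308.4) = 308.4

308 mol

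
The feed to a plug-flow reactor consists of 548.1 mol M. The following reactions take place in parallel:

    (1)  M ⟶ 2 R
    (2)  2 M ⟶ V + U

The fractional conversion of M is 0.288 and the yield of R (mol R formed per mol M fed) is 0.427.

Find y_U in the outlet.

Yield of R: 2ξ₁ / 548.1 = 0.427 → ξ₁ = 117 mol.
Conversion of M: 1ξ₁ + 2ξ₂ = 0.288 × 548.1 = 157.9 → ξ₂ = 20.42 mol.
Outlet amounts (n = n₀ + Σ ν·ξ):
  M: 548.1 − 1(117) − 2(20.42) = 390.2
  R: 0 + 2(117) = 234
  V: 0 + 1(20.42) = 20.42
  U: 0 + 1(20.42) = 20.42
Total out = 665.1 mol; y_U = 20.42 / 665.1 = 0.0307.

0.0307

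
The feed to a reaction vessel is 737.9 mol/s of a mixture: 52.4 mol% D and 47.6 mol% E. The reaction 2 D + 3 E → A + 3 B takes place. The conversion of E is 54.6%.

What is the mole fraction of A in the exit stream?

E reacted = 0.546 × 351.2 = 191.8 mol/s; ν_E = −3, so ξ = 191.8/3 = 63.93 mol/s.
Outlet amounts (n = n₀ + ν ξ):
  D: 386.7 − 2(63.93) = 258.8
  E: 351.2 − 3(63.93) = 159.5
  A: 0 + 1(63.93) = 63.93
  B: 0 + 3(63.93) = 191.8
Total out = 674 mol/s; y_A = 63.93 / 674 = 0.09485.

0.0948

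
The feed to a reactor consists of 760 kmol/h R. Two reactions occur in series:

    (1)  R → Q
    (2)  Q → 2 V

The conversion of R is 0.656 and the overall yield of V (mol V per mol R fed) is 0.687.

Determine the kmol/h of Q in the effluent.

Conversion of R: R consumed = 1ξ₁ = 0.656 × 760 → ξ₁ = 498.6 kmol/h.
Yield of V: 2ξ₂ / 760 = 0.687 → ξ₂ = 261.1 kmol/h.
Outlet amounts (n = n₀ + Σ ν·ξ):
  R: 760 − 1(498.6) = 261.4
  Q: 0 + 1(498.6) − 1(261.1) = 237.5
  V: 0 + 2(261.1) = 522.1

238 kmol/h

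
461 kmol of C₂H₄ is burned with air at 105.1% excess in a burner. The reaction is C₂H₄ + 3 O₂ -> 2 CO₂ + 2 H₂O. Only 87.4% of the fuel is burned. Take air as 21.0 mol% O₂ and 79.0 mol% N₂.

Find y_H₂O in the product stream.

Stoichiometric O₂ = 3 × 461 = 1383 kmol; O₂ fed = 1383 × 2.051 = 2837 kmol.
N₂ fed = 2837 × 79/21 = 10670 kmol.
Fuel reacted = 0.874 × 461 → ξ = 402.9 kmol.
Outlet (n = n₀ + ν ξ):
  C₂H₄: 461 − 1(402.9) = 58.09
  O₂: 2837 − 3(402.9) = 1628
  N₂: 10670 (inert)
  CO₂: 0 + 2(402.9) = 805.8
  H₂O: 0 + 2(402.9) = 805.8
Total out = 13970 kmol; y_H₂O = 805.8 / 13970 = 0.05769.

0.0577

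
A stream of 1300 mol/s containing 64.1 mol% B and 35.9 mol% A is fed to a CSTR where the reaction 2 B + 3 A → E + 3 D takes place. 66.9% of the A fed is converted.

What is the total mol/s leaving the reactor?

1200 mol/s

A reacted = 0.669 × 466.7 = 312.2 mol/s; ν_A = −3, so ξ = 312.2/3 = 104.1 mol/s.
Outlet amounts (n = n₀ + ν ξ):
  B: 833.3 − 2(104.1) = 625.2
  A: 466.7 − 3(104.1) = 154.5
  E: 0 + 1(104.1) = 104.1
  D: 0 + 3(104.1) = 312.2
Total out = 625.2 + 154.5 + 104.1 + 312.2 = 1196 mol/s.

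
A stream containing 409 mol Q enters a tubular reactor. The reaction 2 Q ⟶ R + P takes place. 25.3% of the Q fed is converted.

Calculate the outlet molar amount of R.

51.7 mol

Q reacted = 0.253 × 409 = 103.5 mol; ν_Q = −2, so ξ = 103.5/2 = 51.74 mol.
Outlet amounts (n = n₀ + ν ξ):
  Q: 409 − 2(51.74) = 305.5
  R: 0 + 1(51.74) = 51.74
  P: 0 + 1(51.74) = 51.74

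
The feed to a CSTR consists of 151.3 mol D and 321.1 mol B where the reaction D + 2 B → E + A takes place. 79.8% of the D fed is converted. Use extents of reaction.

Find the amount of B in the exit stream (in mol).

D reacted = 0.798 × 151.3 = 120.7 mol; ν_D = −1, so ξ = 120.7/1 = 120.7 mol.
Outlet amounts (n = n₀ + ν ξ):
  D: 151.3 − 1(120.7) = 30.56
  B: 321.1 − 2(120.7) = 79.63
  E: 0 + 1(120.7) = 120.7
  A: 0 + 1(120.7) = 120.7

79.6 mol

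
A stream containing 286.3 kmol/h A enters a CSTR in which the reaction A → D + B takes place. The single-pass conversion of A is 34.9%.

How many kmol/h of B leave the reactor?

A reacted = 0.349 × 286.3 = 99.92 kmol/h; ν_A = −1, so ξ = 99.92/1 = 99.92 kmol/h.
Outlet amounts (n = n₀ + ν ξ):
  A: 286.3 − 1(99.92) = 186.4
  D: 0 + 1(99.92) = 99.92
  B: 0 + 1(99.92) = 99.92

99.9 kmol/h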